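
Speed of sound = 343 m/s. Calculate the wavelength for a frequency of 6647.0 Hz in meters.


Given values:
  c = 343 m/s, f = 6647.0 Hz
Formula: lambda = c / f
lambda = 343 / 6647.0
lambda = 0.0516

0.0516 m


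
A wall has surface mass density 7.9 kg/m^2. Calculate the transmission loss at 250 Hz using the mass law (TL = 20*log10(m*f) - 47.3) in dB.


Given values:
  m = 7.9 kg/m^2, f = 250 Hz
Formula: TL = 20 * log10(m * f) - 47.3
Compute m * f = 7.9 * 250 = 1975.0
Compute log10(1975.0) = 3.295567
Compute 20 * 3.295567 = 65.9113
TL = 65.9113 - 47.3 = 18.61

18.61 dB


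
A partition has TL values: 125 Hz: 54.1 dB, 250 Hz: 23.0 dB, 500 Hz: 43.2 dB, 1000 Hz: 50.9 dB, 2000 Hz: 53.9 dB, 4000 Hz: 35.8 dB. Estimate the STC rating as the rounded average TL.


Given TL values at each frequency:
  125 Hz: 54.1 dB
  250 Hz: 23.0 dB
  500 Hz: 43.2 dB
  1000 Hz: 50.9 dB
  2000 Hz: 53.9 dB
  4000 Hz: 35.8 dB
Formula: STC ~ round(average of TL values)
Sum = 54.1 + 23.0 + 43.2 + 50.9 + 53.9 + 35.8 = 260.9
Average = 260.9 / 6 = 43.48
Rounded: 43

43


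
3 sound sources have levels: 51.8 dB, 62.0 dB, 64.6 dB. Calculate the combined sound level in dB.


Formula: L_total = 10 * log10( sum(10^(Li/10)) )
  Source 1: 10^(51.8/10) = 151356.1248
  Source 2: 10^(62.0/10) = 1584893.1925
  Source 3: 10^(64.6/10) = 2884031.5031
Sum of linear values = 4620280.8204
L_total = 10 * log10(4620280.8204) = 66.65

66.65 dB


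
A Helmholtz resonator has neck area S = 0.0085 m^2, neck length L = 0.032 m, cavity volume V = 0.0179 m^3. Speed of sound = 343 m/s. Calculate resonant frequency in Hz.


Given values:
  S = 0.0085 m^2, L = 0.032 m, V = 0.0179 m^3, c = 343 m/s
Formula: f = (c / (2*pi)) * sqrt(S / (V * L))
Compute V * L = 0.0179 * 0.032 = 0.0005728
Compute S / (V * L) = 0.0085 / 0.0005728 = 14.8394
Compute sqrt(14.8394) = 3.852194
Compute c / (2*pi) = 343 / 6.283185 = 54.590148
f = 54.590148 * 3.852194 = 210.29

210.29 Hz


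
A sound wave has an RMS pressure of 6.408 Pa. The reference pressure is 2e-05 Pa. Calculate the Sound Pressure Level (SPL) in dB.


Given values:
  p = 6.408 Pa
  p_ref = 2e-05 Pa
Formula: SPL = 20 * log10(p / p_ref)
Compute ratio: p / p_ref = 6.408 / 2e-05 = 320400
Compute log10: log10(320400) = 5.505693
Multiply: SPL = 20 * 5.505693 = 110.11

110.11 dB


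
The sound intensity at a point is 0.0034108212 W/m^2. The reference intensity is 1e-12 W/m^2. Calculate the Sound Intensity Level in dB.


Given values:
  I = 0.0034108212 W/m^2
  I_ref = 1e-12 W/m^2
Formula: SIL = 10 * log10(I / I_ref)
Compute ratio: I / I_ref = 3410821200
Compute log10: log10(3410821200) = 9.532859
Multiply: SIL = 10 * 9.532859 = 95.33

95.33 dB


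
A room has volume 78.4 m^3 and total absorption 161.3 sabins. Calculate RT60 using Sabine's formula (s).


Given values:
  V = 78.4 m^3
  A = 161.3 sabins
Formula: RT60 = 0.161 * V / A
Numerator: 0.161 * 78.4 = 12.6224
RT60 = 12.6224 / 161.3 = 0.078

0.078 s


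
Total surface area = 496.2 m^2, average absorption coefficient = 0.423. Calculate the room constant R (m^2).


Given values:
  S = 496.2 m^2, alpha = 0.423
Formula: R = S * alpha / (1 - alpha)
Numerator: 496.2 * 0.423 = 209.8926
Denominator: 1 - 0.423 = 0.577
R = 209.8926 / 0.577 = 363.77

363.77 m^2


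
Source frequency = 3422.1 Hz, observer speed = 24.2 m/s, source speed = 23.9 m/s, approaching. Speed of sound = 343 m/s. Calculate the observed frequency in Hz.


Given values:
  f_s = 3422.1 Hz, v_o = 24.2 m/s, v_s = 23.9 m/s
  Direction: approaching
Formula: f_o = f_s * (c + v_o) / (c - v_s)
Numerator: c + v_o = 343 + 24.2 = 367.2
Denominator: c - v_s = 343 - 23.9 = 319.1
f_o = 3422.1 * 367.2 / 319.1 = 3937.94

3937.94 Hz


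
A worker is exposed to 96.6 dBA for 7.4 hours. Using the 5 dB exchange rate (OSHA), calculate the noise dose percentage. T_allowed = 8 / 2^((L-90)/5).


Given values:
  L = 96.6 dBA, T = 7.4 hours
Formula: T_allowed = 8 / 2^((L - 90) / 5)
Compute exponent: (96.6 - 90) / 5 = 1.32
Compute 2^(1.32) = 2.496661
T_allowed = 8 / 2.496661 = 3.20428 hours
Dose = (T / T_allowed) * 100
Dose = (7.4 / 3.20428) * 100 = 230.94

230.94 %


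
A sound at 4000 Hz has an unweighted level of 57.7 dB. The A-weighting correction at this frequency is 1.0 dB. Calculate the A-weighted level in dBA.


Given values:
  SPL = 57.7 dB
  A-weighting at 4000 Hz = 1.0 dB
Formula: L_A = SPL + A_weight
L_A = 57.7 + (1.0)
L_A = 58.7

58.7 dBA


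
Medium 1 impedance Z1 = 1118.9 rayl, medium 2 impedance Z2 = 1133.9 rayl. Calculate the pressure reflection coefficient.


Given values:
  Z1 = 1118.9 rayl, Z2 = 1133.9 rayl
Formula: R = (Z2 - Z1) / (Z2 + Z1)
Numerator: Z2 - Z1 = 1133.9 - 1118.9 = 15.0
Denominator: Z2 + Z1 = 1133.9 + 1118.9 = 2252.8
R = 15.0 / 2252.8 = 0.0067

0.0067


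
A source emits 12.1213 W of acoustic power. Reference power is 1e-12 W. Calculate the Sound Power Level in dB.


Given values:
  W = 12.1213 W
  W_ref = 1e-12 W
Formula: SWL = 10 * log10(W / W_ref)
Compute ratio: W / W_ref = 12121300000000
Compute log10: log10(12121300000000) = 13.083549
Multiply: SWL = 10 * 13.083549 = 130.84

130.84 dB


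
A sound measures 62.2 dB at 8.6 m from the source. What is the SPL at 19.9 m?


Given values:
  SPL1 = 62.2 dB, r1 = 8.6 m, r2 = 19.9 m
Formula: SPL2 = SPL1 - 20 * log10(r2 / r1)
Compute ratio: r2 / r1 = 19.9 / 8.6 = 2.314
Compute log10: log10(2.314) = 0.364363
Compute drop: 20 * 0.364363 = 7.2873
SPL2 = 62.2 - 7.2873 = 54.91

54.91 dB


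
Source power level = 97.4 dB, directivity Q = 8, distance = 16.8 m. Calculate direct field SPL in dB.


Given values:
  Lw = 97.4 dB, Q = 8, r = 16.8 m
Formula: SPL = Lw + 10 * log10(Q / (4 * pi * r^2))
Compute 4 * pi * r^2 = 4 * pi * 16.8^2 = 3546.7324
Compute Q / denom = 8 / 3546.7324 = 0.0022556
Compute 10 * log10(0.0022556) = -26.4674
SPL = 97.4 + (-26.4674) = 70.93

70.93 dB


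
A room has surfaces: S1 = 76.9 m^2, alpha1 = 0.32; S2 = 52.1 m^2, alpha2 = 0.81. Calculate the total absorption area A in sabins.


Given surfaces:
  Surface 1: 76.9 * 0.32 = 24.608
  Surface 2: 52.1 * 0.81 = 42.201
Formula: A = sum(Si * alpha_i)
A = 24.608 + 42.201
A = 66.81

66.81 sabins


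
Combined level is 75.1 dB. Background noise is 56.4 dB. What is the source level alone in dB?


Given values:
  L_total = 75.1 dB, L_bg = 56.4 dB
Formula: L_source = 10 * log10(10^(L_total/10) - 10^(L_bg/10))
Convert to linear:
  10^(75.1/10) = 32359365.693
  10^(56.4/10) = 436515.8322
Difference: 32359365.693 - 436515.8322 = 31922849.8608
L_source = 10 * log10(31922849.8608) = 75.04

75.04 dB


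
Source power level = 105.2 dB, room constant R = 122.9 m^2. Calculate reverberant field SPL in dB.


Given values:
  Lw = 105.2 dB, R = 122.9 m^2
Formula: SPL = Lw + 10 * log10(4 / R)
Compute 4 / R = 4 / 122.9 = 0.032547
Compute 10 * log10(0.032547) = -14.8749
SPL = 105.2 + (-14.8749) = 90.33

90.33 dB


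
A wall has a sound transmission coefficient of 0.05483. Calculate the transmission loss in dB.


Given values:
  tau = 0.05483
Formula: TL = 10 * log10(1 / tau)
Compute 1 / tau = 1 / 0.05483 = 18.2382
Compute log10(18.2382) = 1.260982
TL = 10 * 1.260982 = 12.61

12.61 dB


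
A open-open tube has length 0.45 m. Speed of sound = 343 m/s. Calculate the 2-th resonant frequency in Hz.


Given values:
  Tube type: open-open, L = 0.45 m, c = 343 m/s, n = 2
Formula: f_n = n * c / (2 * L)
Compute 2 * L = 2 * 0.45 = 0.9
f = 2 * 343 / 0.9
f = 762.22

762.22 Hz


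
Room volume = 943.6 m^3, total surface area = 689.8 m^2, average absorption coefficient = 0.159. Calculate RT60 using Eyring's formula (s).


Given values:
  V = 943.6 m^3, S = 689.8 m^2, alpha = 0.159
Formula: RT60 = 0.161 * V / (-S * ln(1 - alpha))
Compute ln(1 - 0.159) = ln(0.841) = -0.173164
Denominator: -689.8 * -0.173164 = 119.4485
Numerator: 0.161 * 943.6 = 151.9196
RT60 = 151.9196 / 119.4485 = 1.272

1.272 s


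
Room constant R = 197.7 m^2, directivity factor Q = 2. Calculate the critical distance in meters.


Given values:
  R = 197.7 m^2, Q = 2
Formula: d_c = 0.141 * sqrt(Q * R)
Compute Q * R = 2 * 197.7 = 395.4
Compute sqrt(395.4) = 19.8847
d_c = 0.141 * 19.8847 = 2.804

2.804 m


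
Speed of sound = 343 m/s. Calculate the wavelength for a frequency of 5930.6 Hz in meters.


Given values:
  c = 343 m/s, f = 5930.6 Hz
Formula: lambda = c / f
lambda = 343 / 5930.6
lambda = 0.0578

0.0578 m


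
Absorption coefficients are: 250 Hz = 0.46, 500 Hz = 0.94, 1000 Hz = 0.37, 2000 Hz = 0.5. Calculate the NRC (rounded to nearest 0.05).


Given values:
  a_250 = 0.46, a_500 = 0.94
  a_1000 = 0.37, a_2000 = 0.5
Formula: NRC = (a250 + a500 + a1000 + a2000) / 4
Sum = 0.46 + 0.94 + 0.37 + 0.5 = 2.27
NRC = 2.27 / 4 = 0.5675
Rounded to nearest 0.05: 0.55

0.55


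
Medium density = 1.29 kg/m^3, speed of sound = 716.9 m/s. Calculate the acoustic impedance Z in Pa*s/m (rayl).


Given values:
  rho = 1.29 kg/m^3
  c = 716.9 m/s
Formula: Z = rho * c
Z = 1.29 * 716.9
Z = 924.8

924.8 rayl


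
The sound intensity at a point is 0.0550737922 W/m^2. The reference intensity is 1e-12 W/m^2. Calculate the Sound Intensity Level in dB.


Given values:
  I = 0.0550737922 W/m^2
  I_ref = 1e-12 W/m^2
Formula: SIL = 10 * log10(I / I_ref)
Compute ratio: I / I_ref = 55073792200
Compute log10: log10(55073792200) = 10.740945
Multiply: SIL = 10 * 10.740945 = 107.41

107.41 dB


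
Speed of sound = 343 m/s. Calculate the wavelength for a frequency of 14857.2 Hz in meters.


Given values:
  c = 343 m/s, f = 14857.2 Hz
Formula: lambda = c / f
lambda = 343 / 14857.2
lambda = 0.0231

0.0231 m


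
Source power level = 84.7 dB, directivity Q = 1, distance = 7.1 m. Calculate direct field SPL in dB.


Given values:
  Lw = 84.7 dB, Q = 1, r = 7.1 m
Formula: SPL = Lw + 10 * log10(Q / (4 * pi * r^2))
Compute 4 * pi * r^2 = 4 * pi * 7.1^2 = 633.4707
Compute Q / denom = 1 / 633.4707 = 0.0015786
Compute 10 * log10(0.0015786) = -28.0173
SPL = 84.7 + (-28.0173) = 56.68

56.68 dB


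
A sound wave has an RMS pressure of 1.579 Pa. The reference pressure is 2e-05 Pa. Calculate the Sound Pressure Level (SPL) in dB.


Given values:
  p = 1.579 Pa
  p_ref = 2e-05 Pa
Formula: SPL = 20 * log10(p / p_ref)
Compute ratio: p / p_ref = 1.579 / 2e-05 = 78950
Compute log10: log10(78950) = 4.897352
Multiply: SPL = 20 * 4.897352 = 97.95

97.95 dB


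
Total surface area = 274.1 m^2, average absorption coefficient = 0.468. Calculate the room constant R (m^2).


Given values:
  S = 274.1 m^2, alpha = 0.468
Formula: R = S * alpha / (1 - alpha)
Numerator: 274.1 * 0.468 = 128.2788
Denominator: 1 - 0.468 = 0.532
R = 128.2788 / 0.532 = 241.13

241.13 m^2


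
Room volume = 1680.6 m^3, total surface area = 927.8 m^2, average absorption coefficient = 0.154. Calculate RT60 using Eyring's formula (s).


Given values:
  V = 1680.6 m^3, S = 927.8 m^2, alpha = 0.154
Formula: RT60 = 0.161 * V / (-S * ln(1 - alpha))
Compute ln(1 - 0.154) = ln(0.846) = -0.167236
Denominator: -927.8 * -0.167236 = 155.1616
Numerator: 0.161 * 1680.6 = 270.5766
RT60 = 270.5766 / 155.1616 = 1.744

1.744 s


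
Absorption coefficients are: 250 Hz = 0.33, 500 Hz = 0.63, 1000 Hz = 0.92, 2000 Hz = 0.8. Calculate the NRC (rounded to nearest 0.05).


Given values:
  a_250 = 0.33, a_500 = 0.63
  a_1000 = 0.92, a_2000 = 0.8
Formula: NRC = (a250 + a500 + a1000 + a2000) / 4
Sum = 0.33 + 0.63 + 0.92 + 0.8 = 2.68
NRC = 2.68 / 4 = 0.67
Rounded to nearest 0.05: 0.65

0.65


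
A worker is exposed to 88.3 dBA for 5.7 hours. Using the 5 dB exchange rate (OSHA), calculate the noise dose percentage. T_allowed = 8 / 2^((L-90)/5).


Given values:
  L = 88.3 dBA, T = 5.7 hours
Formula: T_allowed = 8 / 2^((L - 90) / 5)
Compute exponent: (88.3 - 90) / 5 = -0.34
Compute 2^(-0.34) = 0.790041
T_allowed = 8 / 0.790041 = 10.126057 hours
Dose = (T / T_allowed) * 100
Dose = (5.7 / 10.126057) * 100 = 56.29

56.29 %


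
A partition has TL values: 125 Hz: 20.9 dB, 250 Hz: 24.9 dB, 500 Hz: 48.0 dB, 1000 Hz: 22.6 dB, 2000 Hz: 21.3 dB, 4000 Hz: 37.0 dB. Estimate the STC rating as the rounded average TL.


Given TL values at each frequency:
  125 Hz: 20.9 dB
  250 Hz: 24.9 dB
  500 Hz: 48.0 dB
  1000 Hz: 22.6 dB
  2000 Hz: 21.3 dB
  4000 Hz: 37.0 dB
Formula: STC ~ round(average of TL values)
Sum = 20.9 + 24.9 + 48.0 + 22.6 + 21.3 + 37.0 = 174.7
Average = 174.7 / 6 = 29.12
Rounded: 29

29


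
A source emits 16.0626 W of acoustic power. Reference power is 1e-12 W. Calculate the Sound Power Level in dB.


Given values:
  W = 16.0626 W
  W_ref = 1e-12 W
Formula: SWL = 10 * log10(W / W_ref)
Compute ratio: W / W_ref = 16062600000000
Compute log10: log10(16062600000000) = 13.205816
Multiply: SWL = 10 * 13.205816 = 132.06

132.06 dB


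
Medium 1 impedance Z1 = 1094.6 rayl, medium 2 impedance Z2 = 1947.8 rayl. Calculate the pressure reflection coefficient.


Given values:
  Z1 = 1094.6 rayl, Z2 = 1947.8 rayl
Formula: R = (Z2 - Z1) / (Z2 + Z1)
Numerator: Z2 - Z1 = 1947.8 - 1094.6 = 853.2
Denominator: Z2 + Z1 = 1947.8 + 1094.6 = 3042.4
R = 853.2 / 3042.4 = 0.2804

0.2804


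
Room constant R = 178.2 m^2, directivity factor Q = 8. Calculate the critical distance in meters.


Given values:
  R = 178.2 m^2, Q = 8
Formula: d_c = 0.141 * sqrt(Q * R)
Compute Q * R = 8 * 178.2 = 1425.6
Compute sqrt(1425.6) = 37.7571
d_c = 0.141 * 37.7571 = 5.324

5.324 m


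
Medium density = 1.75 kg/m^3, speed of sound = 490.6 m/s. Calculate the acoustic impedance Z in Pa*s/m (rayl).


Given values:
  rho = 1.75 kg/m^3
  c = 490.6 m/s
Formula: Z = rho * c
Z = 1.75 * 490.6
Z = 858.55

858.55 rayl


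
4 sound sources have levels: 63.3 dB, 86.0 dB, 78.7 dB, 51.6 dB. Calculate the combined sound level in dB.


Formula: L_total = 10 * log10( sum(10^(Li/10)) )
  Source 1: 10^(63.3/10) = 2137962.0895
  Source 2: 10^(86.0/10) = 398107170.5535
  Source 3: 10^(78.7/10) = 74131024.1301
  Source 4: 10^(51.6/10) = 144543.9771
Sum of linear values = 474520700.7502
L_total = 10 * log10(474520700.7502) = 86.76

86.76 dB


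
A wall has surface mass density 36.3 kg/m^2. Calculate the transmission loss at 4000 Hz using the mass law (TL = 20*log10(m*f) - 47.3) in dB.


Given values:
  m = 36.3 kg/m^2, f = 4000 Hz
Formula: TL = 20 * log10(m * f) - 47.3
Compute m * f = 36.3 * 4000 = 145200.0
Compute log10(145200.0) = 5.161967
Compute 20 * 5.161967 = 103.2393
TL = 103.2393 - 47.3 = 55.94

55.94 dB


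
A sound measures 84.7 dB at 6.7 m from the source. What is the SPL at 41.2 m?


Given values:
  SPL1 = 84.7 dB, r1 = 6.7 m, r2 = 41.2 m
Formula: SPL2 = SPL1 - 20 * log10(r2 / r1)
Compute ratio: r2 / r1 = 41.2 / 6.7 = 6.1493
Compute log10: log10(6.1493) = 0.788826
Compute drop: 20 * 0.788826 = 15.7765
SPL2 = 84.7 - 15.7765 = 68.92

68.92 dB


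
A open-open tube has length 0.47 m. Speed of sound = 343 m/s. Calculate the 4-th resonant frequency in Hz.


Given values:
  Tube type: open-open, L = 0.47 m, c = 343 m/s, n = 4
Formula: f_n = n * c / (2 * L)
Compute 2 * L = 2 * 0.47 = 0.94
f = 4 * 343 / 0.94
f = 1459.57

1459.57 Hz


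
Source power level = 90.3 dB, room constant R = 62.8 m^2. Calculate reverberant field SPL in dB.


Given values:
  Lw = 90.3 dB, R = 62.8 m^2
Formula: SPL = Lw + 10 * log10(4 / R)
Compute 4 / R = 4 / 62.8 = 0.063694
Compute 10 * log10(0.063694) = -11.959
SPL = 90.3 + (-11.959) = 78.34

78.34 dB


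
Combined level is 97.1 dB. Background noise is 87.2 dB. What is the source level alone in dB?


Given values:
  L_total = 97.1 dB, L_bg = 87.2 dB
Formula: L_source = 10 * log10(10^(L_total/10) - 10^(L_bg/10))
Convert to linear:
  10^(97.1/10) = 5128613839.9136
  10^(87.2/10) = 524807460.2498
Difference: 5128613839.9136 - 524807460.2498 = 4603806379.6638
L_source = 10 * log10(4603806379.6638) = 96.63

96.63 dB


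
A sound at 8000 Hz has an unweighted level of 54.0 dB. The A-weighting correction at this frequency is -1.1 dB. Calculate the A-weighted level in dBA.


Given values:
  SPL = 54.0 dB
  A-weighting at 8000 Hz = -1.1 dB
Formula: L_A = SPL + A_weight
L_A = 54.0 + (-1.1)
L_A = 52.9

52.9 dBA


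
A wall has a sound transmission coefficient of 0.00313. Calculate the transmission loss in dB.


Given values:
  tau = 0.00313
Formula: TL = 10 * log10(1 / tau)
Compute 1 / tau = 1 / 0.00313 = 319.4888
Compute log10(319.4888) = 2.504456
TL = 10 * 2.504456 = 25.04

25.04 dB


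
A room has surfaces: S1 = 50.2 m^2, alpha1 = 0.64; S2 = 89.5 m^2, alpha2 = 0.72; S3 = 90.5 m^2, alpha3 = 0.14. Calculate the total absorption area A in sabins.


Given surfaces:
  Surface 1: 50.2 * 0.64 = 32.128
  Surface 2: 89.5 * 0.72 = 64.44
  Surface 3: 90.5 * 0.14 = 12.67
Formula: A = sum(Si * alpha_i)
A = 32.128 + 64.44 + 12.67
A = 109.24

109.24 sabins


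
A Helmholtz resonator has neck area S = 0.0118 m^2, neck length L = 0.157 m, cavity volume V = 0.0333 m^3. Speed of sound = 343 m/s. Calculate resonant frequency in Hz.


Given values:
  S = 0.0118 m^2, L = 0.157 m, V = 0.0333 m^3, c = 343 m/s
Formula: f = (c / (2*pi)) * sqrt(S / (V * L))
Compute V * L = 0.0333 * 0.157 = 0.0052281
Compute S / (V * L) = 0.0118 / 0.0052281 = 2.257
Compute sqrt(2.257) = 1.502332
Compute c / (2*pi) = 343 / 6.283185 = 54.590148
f = 54.590148 * 1.502332 = 82.01

82.01 Hz


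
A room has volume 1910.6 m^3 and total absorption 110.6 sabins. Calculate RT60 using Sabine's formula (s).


Given values:
  V = 1910.6 m^3
  A = 110.6 sabins
Formula: RT60 = 0.161 * V / A
Numerator: 0.161 * 1910.6 = 307.6066
RT60 = 307.6066 / 110.6 = 2.781

2.781 s


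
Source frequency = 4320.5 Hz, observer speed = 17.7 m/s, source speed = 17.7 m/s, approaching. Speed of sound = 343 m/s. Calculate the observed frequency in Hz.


Given values:
  f_s = 4320.5 Hz, v_o = 17.7 m/s, v_s = 17.7 m/s
  Direction: approaching
Formula: f_o = f_s * (c + v_o) / (c - v_s)
Numerator: c + v_o = 343 + 17.7 = 360.7
Denominator: c - v_s = 343 - 17.7 = 325.3
f_o = 4320.5 * 360.7 / 325.3 = 4790.67

4790.67 Hz


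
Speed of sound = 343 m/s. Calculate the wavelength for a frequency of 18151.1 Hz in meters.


Given values:
  c = 343 m/s, f = 18151.1 Hz
Formula: lambda = c / f
lambda = 343 / 18151.1
lambda = 0.0189

0.0189 m


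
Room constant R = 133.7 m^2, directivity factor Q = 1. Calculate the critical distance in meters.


Given values:
  R = 133.7 m^2, Q = 1
Formula: d_c = 0.141 * sqrt(Q * R)
Compute Q * R = 1 * 133.7 = 133.7
Compute sqrt(133.7) = 11.5629
d_c = 0.141 * 11.5629 = 1.63

1.63 m


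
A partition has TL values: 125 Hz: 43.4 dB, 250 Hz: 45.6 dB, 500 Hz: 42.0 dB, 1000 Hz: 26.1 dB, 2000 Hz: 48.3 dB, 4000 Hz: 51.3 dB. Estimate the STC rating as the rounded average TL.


Given TL values at each frequency:
  125 Hz: 43.4 dB
  250 Hz: 45.6 dB
  500 Hz: 42.0 dB
  1000 Hz: 26.1 dB
  2000 Hz: 48.3 dB
  4000 Hz: 51.3 dB
Formula: STC ~ round(average of TL values)
Sum = 43.4 + 45.6 + 42.0 + 26.1 + 48.3 + 51.3 = 256.7
Average = 256.7 / 6 = 42.78
Rounded: 43

43


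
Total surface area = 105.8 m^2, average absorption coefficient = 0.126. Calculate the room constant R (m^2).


Given values:
  S = 105.8 m^2, alpha = 0.126
Formula: R = S * alpha / (1 - alpha)
Numerator: 105.8 * 0.126 = 13.3308
Denominator: 1 - 0.126 = 0.874
R = 13.3308 / 0.874 = 15.25

15.25 m^2


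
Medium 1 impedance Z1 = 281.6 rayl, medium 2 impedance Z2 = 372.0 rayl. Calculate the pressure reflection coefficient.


Given values:
  Z1 = 281.6 rayl, Z2 = 372.0 rayl
Formula: R = (Z2 - Z1) / (Z2 + Z1)
Numerator: Z2 - Z1 = 372.0 - 281.6 = 90.4
Denominator: Z2 + Z1 = 372.0 + 281.6 = 653.6
R = 90.4 / 653.6 = 0.1383

0.1383


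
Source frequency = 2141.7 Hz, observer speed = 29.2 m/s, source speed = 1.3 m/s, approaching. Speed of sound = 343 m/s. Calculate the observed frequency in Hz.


Given values:
  f_s = 2141.7 Hz, v_o = 29.2 m/s, v_s = 1.3 m/s
  Direction: approaching
Formula: f_o = f_s * (c + v_o) / (c - v_s)
Numerator: c + v_o = 343 + 29.2 = 372.2
Denominator: c - v_s = 343 - 1.3 = 341.7
f_o = 2141.7 * 372.2 / 341.7 = 2332.87

2332.87 Hz


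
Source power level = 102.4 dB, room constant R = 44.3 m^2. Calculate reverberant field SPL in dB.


Given values:
  Lw = 102.4 dB, R = 44.3 m^2
Formula: SPL = Lw + 10 * log10(4 / R)
Compute 4 / R = 4 / 44.3 = 0.090293
Compute 10 * log10(0.090293) = -10.4435
SPL = 102.4 + (-10.4435) = 91.96

91.96 dB


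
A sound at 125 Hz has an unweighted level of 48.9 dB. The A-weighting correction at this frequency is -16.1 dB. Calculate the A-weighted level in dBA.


Given values:
  SPL = 48.9 dB
  A-weighting at 125 Hz = -16.1 dB
Formula: L_A = SPL + A_weight
L_A = 48.9 + (-16.1)
L_A = 32.8

32.8 dBA


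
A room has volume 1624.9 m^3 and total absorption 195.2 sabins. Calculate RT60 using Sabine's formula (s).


Given values:
  V = 1624.9 m^3
  A = 195.2 sabins
Formula: RT60 = 0.161 * V / A
Numerator: 0.161 * 1624.9 = 261.6089
RT60 = 261.6089 / 195.2 = 1.34

1.34 s


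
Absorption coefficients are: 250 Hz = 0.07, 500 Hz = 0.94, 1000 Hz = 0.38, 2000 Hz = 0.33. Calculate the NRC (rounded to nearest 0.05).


Given values:
  a_250 = 0.07, a_500 = 0.94
  a_1000 = 0.38, a_2000 = 0.33
Formula: NRC = (a250 + a500 + a1000 + a2000) / 4
Sum = 0.07 + 0.94 + 0.38 + 0.33 = 1.72
NRC = 1.72 / 4 = 0.43
Rounded to nearest 0.05: 0.45

0.45


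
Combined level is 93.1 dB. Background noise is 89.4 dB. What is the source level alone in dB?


Given values:
  L_total = 93.1 dB, L_bg = 89.4 dB
Formula: L_source = 10 * log10(10^(L_total/10) - 10^(L_bg/10))
Convert to linear:
  10^(93.1/10) = 2041737944.6695
  10^(89.4/10) = 870963589.9561
Difference: 2041737944.6695 - 870963589.9561 = 1170774354.7134
L_source = 10 * log10(1170774354.7134) = 90.68

90.68 dB


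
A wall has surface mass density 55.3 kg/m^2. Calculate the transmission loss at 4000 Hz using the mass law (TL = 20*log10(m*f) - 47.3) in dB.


Given values:
  m = 55.3 kg/m^2, f = 4000 Hz
Formula: TL = 20 * log10(m * f) - 47.3
Compute m * f = 55.3 * 4000 = 221200.0
Compute log10(221200.0) = 5.344785
Compute 20 * 5.344785 = 106.8957
TL = 106.8957 - 47.3 = 59.6

59.6 dB


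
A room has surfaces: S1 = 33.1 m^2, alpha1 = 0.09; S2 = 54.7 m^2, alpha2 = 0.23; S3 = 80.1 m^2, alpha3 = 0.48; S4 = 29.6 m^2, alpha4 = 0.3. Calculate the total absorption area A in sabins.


Given surfaces:
  Surface 1: 33.1 * 0.09 = 2.979
  Surface 2: 54.7 * 0.23 = 12.581
  Surface 3: 80.1 * 0.48 = 38.448
  Surface 4: 29.6 * 0.3 = 8.88
Formula: A = sum(Si * alpha_i)
A = 2.979 + 12.581 + 38.448 + 8.88
A = 62.89

62.89 sabins


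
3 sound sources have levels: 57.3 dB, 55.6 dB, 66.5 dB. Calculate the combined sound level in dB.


Formula: L_total = 10 * log10( sum(10^(Li/10)) )
  Source 1: 10^(57.3/10) = 537031.7964
  Source 2: 10^(55.6/10) = 363078.0548
  Source 3: 10^(66.5/10) = 4466835.9215
Sum of linear values = 5366945.7727
L_total = 10 * log10(5366945.7727) = 67.3

67.3 dB


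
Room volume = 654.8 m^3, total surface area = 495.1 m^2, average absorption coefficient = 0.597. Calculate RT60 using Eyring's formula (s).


Given values:
  V = 654.8 m^3, S = 495.1 m^2, alpha = 0.597
Formula: RT60 = 0.161 * V / (-S * ln(1 - alpha))
Compute ln(1 - 0.597) = ln(0.403) = -0.908819
Denominator: -495.1 * -0.908819 = 449.9563
Numerator: 0.161 * 654.8 = 105.4228
RT60 = 105.4228 / 449.9563 = 0.234

0.234 s


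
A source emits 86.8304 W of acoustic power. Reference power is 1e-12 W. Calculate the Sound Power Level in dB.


Given values:
  W = 86.8304 W
  W_ref = 1e-12 W
Formula: SWL = 10 * log10(W / W_ref)
Compute ratio: W / W_ref = 86830400000000
Compute log10: log10(86830400000000) = 13.938672
Multiply: SWL = 10 * 13.938672 = 139.39

139.39 dB


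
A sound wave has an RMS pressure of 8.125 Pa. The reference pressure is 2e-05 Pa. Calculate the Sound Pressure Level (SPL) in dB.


Given values:
  p = 8.125 Pa
  p_ref = 2e-05 Pa
Formula: SPL = 20 * log10(p / p_ref)
Compute ratio: p / p_ref = 8.125 / 2e-05 = 406250
Compute log10: log10(406250) = 5.608793
Multiply: SPL = 20 * 5.608793 = 112.18

112.18 dB


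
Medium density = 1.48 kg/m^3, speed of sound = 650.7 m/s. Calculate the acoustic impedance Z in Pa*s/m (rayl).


Given values:
  rho = 1.48 kg/m^3
  c = 650.7 m/s
Formula: Z = rho * c
Z = 1.48 * 650.7
Z = 963.04

963.04 rayl


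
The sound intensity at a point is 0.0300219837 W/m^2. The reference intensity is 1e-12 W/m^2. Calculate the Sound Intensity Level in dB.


Given values:
  I = 0.0300219837 W/m^2
  I_ref = 1e-12 W/m^2
Formula: SIL = 10 * log10(I / I_ref)
Compute ratio: I / I_ref = 30021983700
Compute log10: log10(30021983700) = 10.477439
Multiply: SIL = 10 * 10.477439 = 104.77

104.77 dB


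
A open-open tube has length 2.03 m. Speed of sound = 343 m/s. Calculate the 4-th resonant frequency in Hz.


Given values:
  Tube type: open-open, L = 2.03 m, c = 343 m/s, n = 4
Formula: f_n = n * c / (2 * L)
Compute 2 * L = 2 * 2.03 = 4.06
f = 4 * 343 / 4.06
f = 337.93

337.93 Hz


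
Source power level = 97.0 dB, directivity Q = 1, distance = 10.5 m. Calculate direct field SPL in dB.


Given values:
  Lw = 97.0 dB, Q = 1, r = 10.5 m
Formula: SPL = Lw + 10 * log10(Q / (4 * pi * r^2))
Compute 4 * pi * r^2 = 4 * pi * 10.5^2 = 1385.4424
Compute Q / denom = 1 / 1385.4424 = 0.00072179
Compute 10 * log10(0.00072179) = -31.4159
SPL = 97.0 + (-31.4159) = 65.58

65.58 dB


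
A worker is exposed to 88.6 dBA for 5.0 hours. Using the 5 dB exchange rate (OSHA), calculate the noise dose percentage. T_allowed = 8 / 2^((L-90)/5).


Given values:
  L = 88.6 dBA, T = 5.0 hours
Formula: T_allowed = 8 / 2^((L - 90) / 5)
Compute exponent: (88.6 - 90) / 5 = -0.28
Compute 2^(-0.28) = 0.823591
T_allowed = 8 / 0.823591 = 9.713559 hours
Dose = (T / T_allowed) * 100
Dose = (5.0 / 9.713559) * 100 = 51.47

51.47 %


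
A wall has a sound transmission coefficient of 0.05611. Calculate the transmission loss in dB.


Given values:
  tau = 0.05611
Formula: TL = 10 * log10(1 / tau)
Compute 1 / tau = 1 / 0.05611 = 17.8221
Compute log10(17.8221) = 1.250959
TL = 10 * 1.250959 = 12.51

12.51 dB


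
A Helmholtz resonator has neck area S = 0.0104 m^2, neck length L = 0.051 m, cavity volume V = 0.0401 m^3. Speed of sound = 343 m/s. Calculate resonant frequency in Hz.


Given values:
  S = 0.0104 m^2, L = 0.051 m, V = 0.0401 m^3, c = 343 m/s
Formula: f = (c / (2*pi)) * sqrt(S / (V * L))
Compute V * L = 0.0401 * 0.051 = 0.0020451
Compute S / (V * L) = 0.0104 / 0.0020451 = 5.0853
Compute sqrt(5.0853) = 2.255061
Compute c / (2*pi) = 343 / 6.283185 = 54.590148
f = 54.590148 * 2.255061 = 123.1

123.1 Hz


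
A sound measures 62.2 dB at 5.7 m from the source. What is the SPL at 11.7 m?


Given values:
  SPL1 = 62.2 dB, r1 = 5.7 m, r2 = 11.7 m
Formula: SPL2 = SPL1 - 20 * log10(r2 / r1)
Compute ratio: r2 / r1 = 11.7 / 5.7 = 2.0526
Compute log10: log10(2.0526) = 0.312304
Compute drop: 20 * 0.312304 = 6.2461
SPL2 = 62.2 - 6.2461 = 55.95

55.95 dB


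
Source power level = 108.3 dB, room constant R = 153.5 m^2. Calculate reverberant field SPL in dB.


Given values:
  Lw = 108.3 dB, R = 153.5 m^2
Formula: SPL = Lw + 10 * log10(4 / R)
Compute 4 / R = 4 / 153.5 = 0.026059
Compute 10 * log10(0.026059) = -15.8404
SPL = 108.3 + (-15.8404) = 92.46

92.46 dB


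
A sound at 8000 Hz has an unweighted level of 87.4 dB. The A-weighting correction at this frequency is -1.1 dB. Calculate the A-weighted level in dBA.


Given values:
  SPL = 87.4 dB
  A-weighting at 8000 Hz = -1.1 dB
Formula: L_A = SPL + A_weight
L_A = 87.4 + (-1.1)
L_A = 86.3

86.3 dBA


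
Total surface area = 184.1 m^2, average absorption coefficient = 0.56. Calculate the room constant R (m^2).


Given values:
  S = 184.1 m^2, alpha = 0.56
Formula: R = S * alpha / (1 - alpha)
Numerator: 184.1 * 0.56 = 103.096
Denominator: 1 - 0.56 = 0.44
R = 103.096 / 0.44 = 234.31

234.31 m^2


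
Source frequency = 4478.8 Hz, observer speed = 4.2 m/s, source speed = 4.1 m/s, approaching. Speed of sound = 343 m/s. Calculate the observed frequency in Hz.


Given values:
  f_s = 4478.8 Hz, v_o = 4.2 m/s, v_s = 4.1 m/s
  Direction: approaching
Formula: f_o = f_s * (c + v_o) / (c - v_s)
Numerator: c + v_o = 343 + 4.2 = 347.2
Denominator: c - v_s = 343 - 4.1 = 338.9
f_o = 4478.8 * 347.2 / 338.9 = 4588.49

4588.49 Hz


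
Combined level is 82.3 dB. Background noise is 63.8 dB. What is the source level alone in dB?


Given values:
  L_total = 82.3 dB, L_bg = 63.8 dB
Formula: L_source = 10 * log10(10^(L_total/10) - 10^(L_bg/10))
Convert to linear:
  10^(82.3/10) = 169824365.2462
  10^(63.8/10) = 2398832.919
Difference: 169824365.2462 - 2398832.919 = 167425532.3272
L_source = 10 * log10(167425532.3272) = 82.24

82.24 dB


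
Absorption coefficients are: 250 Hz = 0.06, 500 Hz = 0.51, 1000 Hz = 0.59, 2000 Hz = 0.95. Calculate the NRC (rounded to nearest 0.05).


Given values:
  a_250 = 0.06, a_500 = 0.51
  a_1000 = 0.59, a_2000 = 0.95
Formula: NRC = (a250 + a500 + a1000 + a2000) / 4
Sum = 0.06 + 0.51 + 0.59 + 0.95 = 2.11
NRC = 2.11 / 4 = 0.5275
Rounded to nearest 0.05: 0.55

0.55


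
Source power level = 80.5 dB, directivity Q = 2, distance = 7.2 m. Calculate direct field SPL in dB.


Given values:
  Lw = 80.5 dB, Q = 2, r = 7.2 m
Formula: SPL = Lw + 10 * log10(Q / (4 * pi * r^2))
Compute 4 * pi * r^2 = 4 * pi * 7.2^2 = 651.4407
Compute Q / denom = 2 / 651.4407 = 0.00307012
Compute 10 * log10(0.00307012) = -25.1284
SPL = 80.5 + (-25.1284) = 55.37

55.37 dB


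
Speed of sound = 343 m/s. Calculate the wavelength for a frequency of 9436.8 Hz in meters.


Given values:
  c = 343 m/s, f = 9436.8 Hz
Formula: lambda = c / f
lambda = 343 / 9436.8
lambda = 0.0363

0.0363 m


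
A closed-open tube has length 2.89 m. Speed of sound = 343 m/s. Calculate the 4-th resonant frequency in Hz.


Given values:
  Tube type: closed-open, L = 2.89 m, c = 343 m/s, n = 4
Formula: f_n = (2n - 1) * c / (4 * L)
Compute 2n - 1 = 2*4 - 1 = 7
Compute 4 * L = 4 * 2.89 = 11.56
f = 7 * 343 / 11.56
f = 207.7

207.7 Hz


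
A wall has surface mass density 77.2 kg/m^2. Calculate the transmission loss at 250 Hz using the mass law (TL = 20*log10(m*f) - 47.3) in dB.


Given values:
  m = 77.2 kg/m^2, f = 250 Hz
Formula: TL = 20 * log10(m * f) - 47.3
Compute m * f = 77.2 * 250 = 19300.0
Compute log10(19300.0) = 4.285557
Compute 20 * 4.285557 = 85.7111
TL = 85.7111 - 47.3 = 38.41

38.41 dB


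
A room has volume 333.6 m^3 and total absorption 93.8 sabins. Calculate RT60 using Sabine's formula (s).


Given values:
  V = 333.6 m^3
  A = 93.8 sabins
Formula: RT60 = 0.161 * V / A
Numerator: 0.161 * 333.6 = 53.7096
RT60 = 53.7096 / 93.8 = 0.573

0.573 s


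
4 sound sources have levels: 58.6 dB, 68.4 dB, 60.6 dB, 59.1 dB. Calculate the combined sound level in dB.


Formula: L_total = 10 * log10( sum(10^(Li/10)) )
  Source 1: 10^(58.6/10) = 724435.9601
  Source 2: 10^(68.4/10) = 6918309.7092
  Source 3: 10^(60.6/10) = 1148153.6215
  Source 4: 10^(59.1/10) = 812830.5162
Sum of linear values = 9603729.807
L_total = 10 * log10(9603729.807) = 69.82

69.82 dB


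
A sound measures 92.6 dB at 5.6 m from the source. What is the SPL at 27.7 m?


Given values:
  SPL1 = 92.6 dB, r1 = 5.6 m, r2 = 27.7 m
Formula: SPL2 = SPL1 - 20 * log10(r2 / r1)
Compute ratio: r2 / r1 = 27.7 / 5.6 = 4.9464
Compute log10: log10(4.9464) = 0.694289
Compute drop: 20 * 0.694289 = 13.8858
SPL2 = 92.6 - 13.8858 = 78.71

78.71 dB


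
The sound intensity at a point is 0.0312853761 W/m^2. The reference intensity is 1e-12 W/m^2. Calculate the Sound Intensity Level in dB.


Given values:
  I = 0.0312853761 W/m^2
  I_ref = 1e-12 W/m^2
Formula: SIL = 10 * log10(I / I_ref)
Compute ratio: I / I_ref = 31285376100
Compute log10: log10(31285376100) = 10.495341
Multiply: SIL = 10 * 10.495341 = 104.95

104.95 dB


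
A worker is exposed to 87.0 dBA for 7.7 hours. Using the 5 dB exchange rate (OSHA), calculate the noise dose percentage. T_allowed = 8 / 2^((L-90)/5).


Given values:
  L = 87.0 dBA, T = 7.7 hours
Formula: T_allowed = 8 / 2^((L - 90) / 5)
Compute exponent: (87.0 - 90) / 5 = -0.6
Compute 2^(-0.6) = 0.659754
T_allowed = 8 / 0.659754 = 12.125732 hours
Dose = (T / T_allowed) * 100
Dose = (7.7 / 12.125732) * 100 = 63.5

63.5 %


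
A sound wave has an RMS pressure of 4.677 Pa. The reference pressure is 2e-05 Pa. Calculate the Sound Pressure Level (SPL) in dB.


Given values:
  p = 4.677 Pa
  p_ref = 2e-05 Pa
Formula: SPL = 20 * log10(p / p_ref)
Compute ratio: p / p_ref = 4.677 / 2e-05 = 233850
Compute log10: log10(233850) = 5.368937
Multiply: SPL = 20 * 5.368937 = 107.38

107.38 dB


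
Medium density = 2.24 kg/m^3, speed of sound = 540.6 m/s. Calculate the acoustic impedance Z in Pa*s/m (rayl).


Given values:
  rho = 2.24 kg/m^3
  c = 540.6 m/s
Formula: Z = rho * c
Z = 2.24 * 540.6
Z = 1210.94

1210.94 rayl


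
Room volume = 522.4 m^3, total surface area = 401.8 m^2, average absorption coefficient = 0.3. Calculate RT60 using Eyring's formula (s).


Given values:
  V = 522.4 m^3, S = 401.8 m^2, alpha = 0.3
Formula: RT60 = 0.161 * V / (-S * ln(1 - alpha))
Compute ln(1 - 0.3) = ln(0.7) = -0.356675
Denominator: -401.8 * -0.356675 = 143.312
Numerator: 0.161 * 522.4 = 84.1064
RT60 = 84.1064 / 143.312 = 0.587

0.587 s


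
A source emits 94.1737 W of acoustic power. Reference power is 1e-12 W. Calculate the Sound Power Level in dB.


Given values:
  W = 94.1737 W
  W_ref = 1e-12 W
Formula: SWL = 10 * log10(W / W_ref)
Compute ratio: W / W_ref = 94173700000000
Compute log10: log10(94173700000000) = 13.97393
Multiply: SWL = 10 * 13.97393 = 139.74

139.74 dB


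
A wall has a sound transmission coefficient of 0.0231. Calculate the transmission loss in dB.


Given values:
  tau = 0.0231
Formula: TL = 10 * log10(1 / tau)
Compute 1 / tau = 1 / 0.0231 = 43.29
Compute log10(43.29) = 1.636388
TL = 10 * 1.636388 = 16.36

16.36 dB


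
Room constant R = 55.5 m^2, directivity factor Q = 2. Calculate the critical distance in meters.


Given values:
  R = 55.5 m^2, Q = 2
Formula: d_c = 0.141 * sqrt(Q * R)
Compute Q * R = 2 * 55.5 = 111.0
Compute sqrt(111.0) = 10.5357
d_c = 0.141 * 10.5357 = 1.486

1.486 m


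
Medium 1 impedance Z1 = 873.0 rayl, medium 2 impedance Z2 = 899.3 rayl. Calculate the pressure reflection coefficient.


Given values:
  Z1 = 873.0 rayl, Z2 = 899.3 rayl
Formula: R = (Z2 - Z1) / (Z2 + Z1)
Numerator: Z2 - Z1 = 899.3 - 873.0 = 26.3
Denominator: Z2 + Z1 = 899.3 + 873.0 = 1772.3
R = 26.3 / 1772.3 = 0.0148

0.0148


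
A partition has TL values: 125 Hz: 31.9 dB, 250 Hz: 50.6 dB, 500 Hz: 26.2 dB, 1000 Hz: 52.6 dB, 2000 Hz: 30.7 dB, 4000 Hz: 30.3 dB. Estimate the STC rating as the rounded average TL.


Given TL values at each frequency:
  125 Hz: 31.9 dB
  250 Hz: 50.6 dB
  500 Hz: 26.2 dB
  1000 Hz: 52.6 dB
  2000 Hz: 30.7 dB
  4000 Hz: 30.3 dB
Formula: STC ~ round(average of TL values)
Sum = 31.9 + 50.6 + 26.2 + 52.6 + 30.7 + 30.3 = 222.3
Average = 222.3 / 6 = 37.05
Rounded: 37

37


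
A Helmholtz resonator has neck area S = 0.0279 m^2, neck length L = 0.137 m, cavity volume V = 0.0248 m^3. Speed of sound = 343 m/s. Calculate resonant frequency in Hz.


Given values:
  S = 0.0279 m^2, L = 0.137 m, V = 0.0248 m^3, c = 343 m/s
Formula: f = (c / (2*pi)) * sqrt(S / (V * L))
Compute V * L = 0.0248 * 0.137 = 0.0033976
Compute S / (V * L) = 0.0279 / 0.0033976 = 8.2117
Compute sqrt(8.2117) = 2.865606
Compute c / (2*pi) = 343 / 6.283185 = 54.590148
f = 54.590148 * 2.865606 = 156.43

156.43 Hz


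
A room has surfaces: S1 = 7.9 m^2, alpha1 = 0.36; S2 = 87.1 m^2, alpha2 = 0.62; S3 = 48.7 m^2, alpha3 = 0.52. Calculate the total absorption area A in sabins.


Given surfaces:
  Surface 1: 7.9 * 0.36 = 2.844
  Surface 2: 87.1 * 0.62 = 54.002
  Surface 3: 48.7 * 0.52 = 25.324
Formula: A = sum(Si * alpha_i)
A = 2.844 + 54.002 + 25.324
A = 82.17

82.17 sabins


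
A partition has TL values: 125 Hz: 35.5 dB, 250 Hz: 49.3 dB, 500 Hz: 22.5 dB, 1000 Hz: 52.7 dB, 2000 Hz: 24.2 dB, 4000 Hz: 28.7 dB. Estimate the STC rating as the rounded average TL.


Given TL values at each frequency:
  125 Hz: 35.5 dB
  250 Hz: 49.3 dB
  500 Hz: 22.5 dB
  1000 Hz: 52.7 dB
  2000 Hz: 24.2 dB
  4000 Hz: 28.7 dB
Formula: STC ~ round(average of TL values)
Sum = 35.5 + 49.3 + 22.5 + 52.7 + 24.2 + 28.7 = 212.9
Average = 212.9 / 6 = 35.48
Rounded: 35

35


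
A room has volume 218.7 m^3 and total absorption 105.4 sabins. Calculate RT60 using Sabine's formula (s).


Given values:
  V = 218.7 m^3
  A = 105.4 sabins
Formula: RT60 = 0.161 * V / A
Numerator: 0.161 * 218.7 = 35.2107
RT60 = 35.2107 / 105.4 = 0.334

0.334 s


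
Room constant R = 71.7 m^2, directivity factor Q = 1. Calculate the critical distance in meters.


Given values:
  R = 71.7 m^2, Q = 1
Formula: d_c = 0.141 * sqrt(Q * R)
Compute Q * R = 1 * 71.7 = 71.7
Compute sqrt(71.7) = 8.4676
d_c = 0.141 * 8.4676 = 1.194

1.194 m


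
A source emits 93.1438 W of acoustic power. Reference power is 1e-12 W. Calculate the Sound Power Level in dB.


Given values:
  W = 93.1438 W
  W_ref = 1e-12 W
Formula: SWL = 10 * log10(W / W_ref)
Compute ratio: W / W_ref = 93143800000000
Compute log10: log10(93143800000000) = 13.969154
Multiply: SWL = 10 * 13.969154 = 139.69

139.69 dB


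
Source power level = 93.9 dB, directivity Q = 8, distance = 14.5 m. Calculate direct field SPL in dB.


Given values:
  Lw = 93.9 dB, Q = 8, r = 14.5 m
Formula: SPL = Lw + 10 * log10(Q / (4 * pi * r^2))
Compute 4 * pi * r^2 = 4 * pi * 14.5^2 = 2642.0794
Compute Q / denom = 8 / 2642.0794 = 0.00302792
Compute 10 * log10(0.00302792) = -25.1886
SPL = 93.9 + (-25.1886) = 68.71

68.71 dB


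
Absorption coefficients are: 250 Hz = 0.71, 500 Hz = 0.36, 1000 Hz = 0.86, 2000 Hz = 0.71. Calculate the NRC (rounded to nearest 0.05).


Given values:
  a_250 = 0.71, a_500 = 0.36
  a_1000 = 0.86, a_2000 = 0.71
Formula: NRC = (a250 + a500 + a1000 + a2000) / 4
Sum = 0.71 + 0.36 + 0.86 + 0.71 = 2.64
NRC = 2.64 / 4 = 0.66
Rounded to nearest 0.05: 0.65

0.65


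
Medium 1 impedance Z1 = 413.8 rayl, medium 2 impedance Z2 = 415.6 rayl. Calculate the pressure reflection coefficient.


Given values:
  Z1 = 413.8 rayl, Z2 = 415.6 rayl
Formula: R = (Z2 - Z1) / (Z2 + Z1)
Numerator: Z2 - Z1 = 415.6 - 413.8 = 1.8
Denominator: Z2 + Z1 = 415.6 + 413.8 = 829.4
R = 1.8 / 829.4 = 0.0022

0.0022


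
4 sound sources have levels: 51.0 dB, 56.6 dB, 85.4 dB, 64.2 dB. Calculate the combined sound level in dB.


Formula: L_total = 10 * log10( sum(10^(Li/10)) )
  Source 1: 10^(51.0/10) = 125892.5412
  Source 2: 10^(56.6/10) = 457088.1896
  Source 3: 10^(85.4/10) = 346736850.4525
  Source 4: 10^(64.2/10) = 2630267.9919
Sum of linear values = 349950099.1752
L_total = 10 * log10(349950099.1752) = 85.44

85.44 dB


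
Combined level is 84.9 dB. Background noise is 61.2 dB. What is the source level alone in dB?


Given values:
  L_total = 84.9 dB, L_bg = 61.2 dB
Formula: L_source = 10 * log10(10^(L_total/10) - 10^(L_bg/10))
Convert to linear:
  10^(84.9/10) = 309029543.2514
  10^(61.2/10) = 1318256.7386
Difference: 309029543.2514 - 1318256.7386 = 307711286.5128
L_source = 10 * log10(307711286.5128) = 84.88

84.88 dB


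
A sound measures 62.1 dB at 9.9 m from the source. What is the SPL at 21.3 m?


Given values:
  SPL1 = 62.1 dB, r1 = 9.9 m, r2 = 21.3 m
Formula: SPL2 = SPL1 - 20 * log10(r2 / r1)
Compute ratio: r2 / r1 = 21.3 / 9.9 = 2.1515
Compute log10: log10(2.1515) = 0.332741
Compute drop: 20 * 0.332741 = 6.6548
SPL2 = 62.1 - 6.6548 = 55.45

55.45 dB


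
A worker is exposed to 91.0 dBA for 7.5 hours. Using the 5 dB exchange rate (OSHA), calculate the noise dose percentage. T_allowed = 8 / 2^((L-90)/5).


Given values:
  L = 91.0 dBA, T = 7.5 hours
Formula: T_allowed = 8 / 2^((L - 90) / 5)
Compute exponent: (91.0 - 90) / 5 = 0.2
Compute 2^(0.2) = 1.148698
T_allowed = 8 / 1.148698 = 6.964407 hours
Dose = (T / T_allowed) * 100
Dose = (7.5 / 6.964407) * 100 = 107.69

107.69 %


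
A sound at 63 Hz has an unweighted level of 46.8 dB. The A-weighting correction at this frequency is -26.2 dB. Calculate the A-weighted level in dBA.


Given values:
  SPL = 46.8 dB
  A-weighting at 63 Hz = -26.2 dB
Formula: L_A = SPL + A_weight
L_A = 46.8 + (-26.2)
L_A = 20.6

20.6 dBA
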